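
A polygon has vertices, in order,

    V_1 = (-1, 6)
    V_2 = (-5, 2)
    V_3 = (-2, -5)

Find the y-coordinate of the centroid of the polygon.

Apply the shoelace (surveyor's) formula. First the cross-terms c_i = x_i·y_{i+1} − x_{i+1}·y_i:
  28, 29, -17  ⇒  2A = 40, A = 20.
Then Σ (y_i + y_{i+1})·c_i = 120, so ȳ = 120 / (6·20) = 1.

1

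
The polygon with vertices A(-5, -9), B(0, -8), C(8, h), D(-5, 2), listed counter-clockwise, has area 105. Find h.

7

The doubled signed area Σ (x_i y_{i+1} − x_{i+1} y_i) is linear in h.
With h=0 it equals 175; the coefficient of h is 5 (from the two edges through C).
So 5·h + 175 = 2·105 = 210 ⇒ h = 7.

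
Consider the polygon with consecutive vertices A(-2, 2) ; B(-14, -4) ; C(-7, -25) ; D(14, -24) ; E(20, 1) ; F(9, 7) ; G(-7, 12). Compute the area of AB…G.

Apply Gauss's area formula: 2A = Σ (x_i·y_{i+1} − x_{i+1}·y_i), indices taken mod 7.
Σ = (36) + (322) + (518) + (494) + (131) + (157) + (10) = 1668
Area = |Σ|/2 = 834.

834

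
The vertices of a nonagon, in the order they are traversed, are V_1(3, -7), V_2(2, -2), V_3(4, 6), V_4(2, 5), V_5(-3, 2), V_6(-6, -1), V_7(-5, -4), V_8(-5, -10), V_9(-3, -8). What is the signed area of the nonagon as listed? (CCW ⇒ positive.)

87

Apply the shoelace formula: 2A = Σ (x_i·y_{i+1} − x_{i+1}·y_i), indices taken mod 9.
Σ = (8) + (20) + (8) + (19) + (15) + (19) + (30) + (10) + (45) = 174
Signed area = Σ/2 = 87 (positive ⇒ counter-clockwise traversal).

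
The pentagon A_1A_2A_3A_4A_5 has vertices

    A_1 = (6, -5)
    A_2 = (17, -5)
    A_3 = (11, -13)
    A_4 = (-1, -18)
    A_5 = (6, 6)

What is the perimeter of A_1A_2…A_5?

|A_1A_2| = √((11)² + (0)²) = √121 = 11
|A_2A_3| = √((-6)² + (-8)²) = √100 = 10
|A_3A_4| = √((-12)² + (-5)²) = √169 = 13
|A_4A_5| = √((7)² + (24)²) = √625 = 25
|A_5A_1| = √((0)² + (-11)²) = √121 = 11
Perimeter = 11 + 10 + 13 + 25 + 11 = 70.

70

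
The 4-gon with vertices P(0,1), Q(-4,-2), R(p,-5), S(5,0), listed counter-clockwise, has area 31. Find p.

4

The doubled signed area Σ (x_i y_{i+1} − x_{i+1} y_i) is linear in p.
With p=0 it equals 54; the coefficient of p is 2 (from the two edges through R).
So 2·p + 54 = 2·31 = 62 ⇒ p = 4.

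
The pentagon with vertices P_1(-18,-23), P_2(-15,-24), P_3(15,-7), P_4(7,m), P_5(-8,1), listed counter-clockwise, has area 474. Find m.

6

The doubled signed area Σ (x_i y_{i+1} − x_{i+1} y_i) is linear in m.
With m=0 it equals 810; the coefficient of m is 23 (from the two edges through P_4).
So 23·m + 810 = 2·474 = 948 ⇒ m = 6.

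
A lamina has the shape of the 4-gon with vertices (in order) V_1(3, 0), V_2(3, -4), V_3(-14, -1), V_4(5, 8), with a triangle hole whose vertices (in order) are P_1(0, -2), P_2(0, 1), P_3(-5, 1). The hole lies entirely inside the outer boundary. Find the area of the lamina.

Outer boundary:
Apply the shoelace formula: 2A = Σ (x_i·y_{i+1} − x_{i+1}·y_i), indices taken mod 4.
Σ = (-12) + (-59) + (-107) + (-24) = -202
Area = |Σ|/2 = 101.
Hole:
Σ = (0) + (5) + (10) = 15
Area = |Σ|/2 = 7.5.
Net area = 101 − 7.5 = 93.5.

93.5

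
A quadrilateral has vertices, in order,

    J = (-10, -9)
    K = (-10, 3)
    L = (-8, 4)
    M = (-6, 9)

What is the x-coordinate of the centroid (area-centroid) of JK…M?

Apply the shoelace (surveyor's) formula. First the cross-terms c_i = x_i·y_{i+1} − x_{i+1}·y_i:
  -120, -16, -48, 144  ⇒  2A = -40, A = -20.
Then Σ (x_i + x_{i+1})·c_i = 1056, so x̄ = 1056 / (6·(-20)) = -8.8.

-8.8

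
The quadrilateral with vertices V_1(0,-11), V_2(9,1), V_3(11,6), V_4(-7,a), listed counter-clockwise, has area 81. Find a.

-9

Write out the shoelace sum; only the two edges meeting at V_4 involve a:
2·Area = [(11·a − (-7)·6) + ((-7)·(-11) − 0·a)] + 142
       = 11·a + 261 = 162
⇒ a = -9.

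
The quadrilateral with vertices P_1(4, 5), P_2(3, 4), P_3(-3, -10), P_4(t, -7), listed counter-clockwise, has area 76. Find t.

8

The doubled signed area Σ (x_i y_{i+1} − x_{i+1} y_i) is linear in t.
With t=0 it equals 32; the coefficient of t is 15 (from the two edges through P_4).
So 15·t + 32 = 2·76 = 152 ⇒ t = 8.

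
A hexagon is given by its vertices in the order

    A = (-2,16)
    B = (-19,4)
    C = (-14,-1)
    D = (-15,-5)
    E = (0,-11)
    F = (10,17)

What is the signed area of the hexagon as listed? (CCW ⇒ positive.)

Apply the shoelace (surveyor's) formula: 2A = Σ (x_i·y_{i+1} − x_{i+1}·y_i), indices taken mod 6.
Σ = (296) + (75) + (55) + (165) + (110) + (194) = 895
Signed area = Σ/2 = 447.5 (positive ⇒ counter-clockwise traversal).

447.5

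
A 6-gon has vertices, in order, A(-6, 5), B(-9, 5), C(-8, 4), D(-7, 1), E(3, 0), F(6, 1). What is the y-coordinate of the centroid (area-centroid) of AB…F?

502/225

Apply the shoelace (surveyor's) formula. First the cross-terms c_i = x_i·y_{i+1} − x_{i+1}·y_i:
  15, 4, 20, -3, 3, 36  ⇒  2A = 75, A = 37.5.
Then Σ (y_i + y_{i+1})·c_i = 502, so ȳ = 502 / (6·37.5) = 502/225.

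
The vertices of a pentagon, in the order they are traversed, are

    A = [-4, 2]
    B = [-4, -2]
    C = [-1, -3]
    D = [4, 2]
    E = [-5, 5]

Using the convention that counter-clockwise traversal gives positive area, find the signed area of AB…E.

Apply Gauss's area formula: 2A = Σ (x_i·y_{i+1} − x_{i+1}·y_i), indices taken mod 5.
A→B: (-4)(-2) − (-4)(2) = 16
B→C: (-4)(-3) − (-1)(-2) = 10
C→D: (-1)(2) − (4)(-3) = 10
D→E: (4)(5) − (-5)(2) = 30
E→A: (-5)(2) − (-4)(5) = 10
Σ = 76
Signed area = Σ/2 = 38 (positive ⇒ counter-clockwise traversal).

38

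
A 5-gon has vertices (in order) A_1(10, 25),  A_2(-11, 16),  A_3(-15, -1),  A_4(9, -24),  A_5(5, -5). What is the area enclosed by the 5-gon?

652.5

Apply the surveyor's formula: 2A = Σ (x_i·y_{i+1} − x_{i+1}·y_i), indices taken mod 5.
Σ = (435) + (251) + (369) + (75) + (175) = 1305
Area = |Σ|/2 = 652.5.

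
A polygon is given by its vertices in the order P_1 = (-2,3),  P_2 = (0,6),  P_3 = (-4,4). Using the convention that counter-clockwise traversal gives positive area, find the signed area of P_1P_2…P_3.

Apply the shoelace (surveyor's) formula: 2A = Σ (x_i·y_{i+1} − x_{i+1}·y_i), indices taken mod 3.
Σ = (-12) + (24) + (-4) = 8
Signed area = Σ/2 = 4 (positive ⇒ counter-clockwise traversal).

4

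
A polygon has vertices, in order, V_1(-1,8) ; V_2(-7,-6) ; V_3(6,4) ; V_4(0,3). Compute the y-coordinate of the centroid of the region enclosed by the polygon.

Apply the surveyor's formula. First the cross-terms c_i = x_i·y_{i+1} − x_{i+1}·y_i:
  62, 8, 18, 3  ⇒  2A = 91, A = 45.5.
Then Σ (y_i + y_{i+1})·c_i = 267, so ȳ = 267 / (6·45.5) = 89/91.

89/91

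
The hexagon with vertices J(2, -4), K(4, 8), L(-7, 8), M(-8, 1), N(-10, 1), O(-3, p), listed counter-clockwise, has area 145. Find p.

Write out the shoelace sum; only the two edges meeting at O involve p:
2·Area = [((-10)·p − (-3)·1) + ((-3)·(-4) − 2·p)] + 179
       = -12·p + 194 = 290
⇒ p = -8.

-8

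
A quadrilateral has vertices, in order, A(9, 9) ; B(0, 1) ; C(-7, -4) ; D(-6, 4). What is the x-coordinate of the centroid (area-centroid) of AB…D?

Apply the shoelace formula. First the cross-terms c_i = x_i·y_{i+1} − x_{i+1}·y_i:
  9, 7, -52, -90  ⇒  2A = -126, A = -63.
Then Σ (x_i + x_{i+1})·c_i = 438, so x̄ = 438 / (6·(-63)) = -73/63.

-73/63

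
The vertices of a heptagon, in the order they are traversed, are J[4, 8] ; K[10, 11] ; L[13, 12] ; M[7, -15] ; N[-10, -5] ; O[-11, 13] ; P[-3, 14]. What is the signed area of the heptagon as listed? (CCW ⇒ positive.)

Apply the surveyor's formula: 2A = Σ (x_i·y_{i+1} − x_{i+1}·y_i), indices taken mod 7.
Σ = (-36) + (-23) + (-279) + (-185) + (-185) + (-115) + (-80) = -903
Signed area = Σ/2 = -451.5 (negative ⇒ clockwise traversal).

-451.5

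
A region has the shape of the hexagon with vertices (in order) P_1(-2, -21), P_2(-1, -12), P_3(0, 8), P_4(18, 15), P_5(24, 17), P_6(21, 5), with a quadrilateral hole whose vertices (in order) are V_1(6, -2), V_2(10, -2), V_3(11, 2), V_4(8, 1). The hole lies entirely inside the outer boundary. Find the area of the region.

Outer boundary:
Apply Gauss's area formula: 2A = Σ (x_i·y_{i+1} − x_{i+1}·y_i), indices taken mod 6.
Σ = (3) + (-8) + (-144) + (-54) + (-237) + (-431) = -871
Area = |Σ|/2 = 435.5.
Hole:
V_1→V_2: (6)(-2) − (10)(-2) = 8
V_2→V_3: (10)(2) − (11)(-2) = 42
V_3→V_4: (11)(1) − (8)(2) = -5
V_4→V_1: (8)(-2) − (6)(1) = -22
Σ = 23
Area = |Σ|/2 = 11.5.
Net area = 435.5 − 11.5 = 424.

424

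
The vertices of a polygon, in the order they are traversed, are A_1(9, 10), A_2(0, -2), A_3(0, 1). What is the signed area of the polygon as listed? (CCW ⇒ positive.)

Σ = (-18) + (0) + (-9) = -27
Signed area = Σ/2 = -13.5 (negative ⇒ clockwise traversal).

-13.5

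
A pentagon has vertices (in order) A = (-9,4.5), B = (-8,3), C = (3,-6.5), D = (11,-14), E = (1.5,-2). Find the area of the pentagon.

A→B: (-9)(3) − (-8)(4.5) = 9
B→C: (-8)(-6.5) − (3)(3) = 43
C→D: (3)(-14) − (11)(-6.5) = 29.5
D→E: (11)(-2) − (1.5)(-14) = -1
E→A: (1.5)(4.5) − (-9)(-2) = -11.25
Σ = 69.25
Area = |Σ|/2 = 34.625.

34.625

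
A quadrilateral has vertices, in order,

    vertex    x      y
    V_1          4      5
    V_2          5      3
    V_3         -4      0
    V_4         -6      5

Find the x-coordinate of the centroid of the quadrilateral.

Apply the shoelace formula. First the cross-terms c_i = x_i·y_{i+1} − x_{i+1}·y_i:
  -13, 12, -20, -50  ⇒  2A = -71, A = -35.5.
Then Σ (x_i + x_{i+1})·c_i = 195, so x̄ = 195 / (6·(-35.5)) = -65/71.

-65/71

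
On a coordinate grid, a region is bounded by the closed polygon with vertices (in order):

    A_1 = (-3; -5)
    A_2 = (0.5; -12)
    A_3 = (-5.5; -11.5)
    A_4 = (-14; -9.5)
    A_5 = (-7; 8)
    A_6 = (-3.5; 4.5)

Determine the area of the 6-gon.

146.5

A_1→A_2: (-3)(-12) − (0.5)(-5) = 38.5
A_2→A_3: (0.5)(-11.5) − (-5.5)(-12) = -71.75
A_3→A_4: (-5.5)(-9.5) − (-14)(-11.5) = -108.75
A_4→A_5: (-14)(8) − (-7)(-9.5) = -178.5
A_5→A_6: (-7)(4.5) − (-3.5)(8) = -3.5
A_6→A_1: (-3.5)(-5) − (-3)(4.5) = 31
Σ = -293
Area = |Σ|/2 = 146.5.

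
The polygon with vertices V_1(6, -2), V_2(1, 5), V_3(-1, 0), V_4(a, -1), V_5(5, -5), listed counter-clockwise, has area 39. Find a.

-3

The doubled signed area Σ (x_i y_{i+1} − x_{i+1} y_i) is linear in a.
With a=0 it equals 63; the coefficient of a is -5 (from the two edges through V_4).
So -5·a + 63 = 2·39 = 78 ⇒ a = -3.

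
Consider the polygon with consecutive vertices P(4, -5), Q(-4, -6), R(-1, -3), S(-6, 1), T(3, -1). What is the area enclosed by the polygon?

Apply Gauss's area formula: 2A = Σ (x_i·y_{i+1} − x_{i+1}·y_i), indices taken mod 5.
Cross-terms: -44, 6, -19, 3, -11  ⇒  Σ = -65
Area = |Σ|/2 = 32.5.

32.5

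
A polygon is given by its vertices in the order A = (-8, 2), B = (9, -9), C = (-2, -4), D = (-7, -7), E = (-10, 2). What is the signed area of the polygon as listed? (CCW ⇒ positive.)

Apply the surveyor's formula: 2A = Σ (x_i·y_{i+1} − x_{i+1}·y_i), indices taken mod 5.
Cross-terms: 54, -54, -14, -84, -4  ⇒  Σ = -102
Signed area = Σ/2 = -51 (negative ⇒ clockwise traversal).

-51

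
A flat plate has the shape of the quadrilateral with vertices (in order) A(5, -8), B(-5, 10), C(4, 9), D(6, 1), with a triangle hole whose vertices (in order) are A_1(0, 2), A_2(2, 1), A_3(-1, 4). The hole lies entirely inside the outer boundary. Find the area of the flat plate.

87.5

Outer boundary:
A→B: (5)(10) − (-5)(-8) = 10
B→C: (-5)(9) − (4)(10) = -85
C→D: (4)(1) − (6)(9) = -50
D→A: (6)(-8) − (5)(1) = -53
Σ = -178
Area = |Σ|/2 = 89.
Hole:
Apply the shoelace (surveyor's) formula: 2A = Σ (x_i·y_{i+1} − x_{i+1}·y_i), indices taken mod 3.
Σ = (-4) + (9) + (-2) = 3
Area = |Σ|/2 = 1.5.
Net area = 89 − 1.5 = 87.5.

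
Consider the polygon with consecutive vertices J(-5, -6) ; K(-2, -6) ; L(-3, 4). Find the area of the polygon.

15

Σ = (18) + (-26) + (38) = 30
Area = |Σ|/2 = 15.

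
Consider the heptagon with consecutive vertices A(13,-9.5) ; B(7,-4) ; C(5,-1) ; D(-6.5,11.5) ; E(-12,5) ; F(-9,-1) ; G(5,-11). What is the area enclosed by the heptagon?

Σ = (14.5) + (13) + (51) + (105.5) + (57) + (104) + (95.5) = 440.5
Area = |Σ|/2 = 220.25.

220.25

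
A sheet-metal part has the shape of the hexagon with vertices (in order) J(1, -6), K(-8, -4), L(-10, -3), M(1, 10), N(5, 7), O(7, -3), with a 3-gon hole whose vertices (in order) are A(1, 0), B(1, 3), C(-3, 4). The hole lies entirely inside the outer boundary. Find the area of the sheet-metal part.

149.5

Outer boundary:
Apply the shoelace (surveyor's) formula: 2A = Σ (x_i·y_{i+1} − x_{i+1}·y_i), indices taken mod 6.
Σ = (-52) + (-16) + (-97) + (-43) + (-64) + (-39) = -311
Area = |Σ|/2 = 155.5.
Hole:
Apply the shoelace formula: 2A = Σ (x_i·y_{i+1} − x_{i+1}·y_i), indices taken mod 3.
Σ = (3) + (13) + (-4) = 12
Area = |Σ|/2 = 6.
Net area = 155.5 − 6 = 149.5.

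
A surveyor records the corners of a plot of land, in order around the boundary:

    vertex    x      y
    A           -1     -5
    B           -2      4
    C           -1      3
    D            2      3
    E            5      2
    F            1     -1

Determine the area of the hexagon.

24.5

Σ = (-14) + (-2) + (-9) + (-11) + (-7) + (-6) = -49
Area = |Σ|/2 = 24.5.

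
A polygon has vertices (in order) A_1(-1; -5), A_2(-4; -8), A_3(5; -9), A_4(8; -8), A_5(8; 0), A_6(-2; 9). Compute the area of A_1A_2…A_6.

125.5

A_1→A_2: (-1)(-8) − (-4)(-5) = -12
A_2→A_3: (-4)(-9) − (5)(-8) = 76
A_3→A_4: (5)(-8) − (8)(-9) = 32
A_4→A_5: (8)(0) − (8)(-8) = 64
A_5→A_6: (8)(9) − (-2)(0) = 72
A_6→A_1: (-2)(-5) − (-1)(9) = 19
Σ = 251
Area = |Σ|/2 = 125.5.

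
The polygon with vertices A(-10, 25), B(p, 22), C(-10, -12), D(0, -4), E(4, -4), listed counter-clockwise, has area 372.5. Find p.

-17

Write out the shoelace sum; only the two edges meeting at B involve p:
2·Area = [((-10)·22 − p·25) + (p·(-12) − (-10)·22)] + 116
       = -37·p + 116 = 745
⇒ p = -17.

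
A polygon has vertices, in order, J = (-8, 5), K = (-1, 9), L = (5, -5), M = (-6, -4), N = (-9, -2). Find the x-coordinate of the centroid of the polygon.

Apply the surveyor's formula. First the cross-terms c_i = x_i·y_{i+1} − x_{i+1}·y_i:
  -67, -40, -50, -24, -61  ⇒  2A = -242, A = -121.
Then Σ (x_i + x_{i+1})·c_i = 1890, so x̄ = 1890 / (6·(-121)) = -315/121.

-315/121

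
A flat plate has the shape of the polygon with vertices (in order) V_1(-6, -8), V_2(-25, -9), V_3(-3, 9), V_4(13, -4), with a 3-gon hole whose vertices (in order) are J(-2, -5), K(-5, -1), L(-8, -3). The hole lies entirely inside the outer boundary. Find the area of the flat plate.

306.5

Outer boundary:
Apply the shoelace (surveyor's) formula: 2A = Σ (x_i·y_{i+1} − x_{i+1}·y_i), indices taken mod 4.
Σ = (-146) + (-252) + (-105) + (-128) = -631
Area = |Σ|/2 = 315.5.
Hole:
Apply the surveyor's formula: 2A = Σ (x_i·y_{i+1} − x_{i+1}·y_i), indices taken mod 3.
Σ = (-23) + (7) + (34) = 18
Area = |Σ|/2 = 9.
Net area = 315.5 − 9 = 306.5.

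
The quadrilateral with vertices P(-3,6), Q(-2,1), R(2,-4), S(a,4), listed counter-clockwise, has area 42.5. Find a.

Write out the shoelace sum; only the two edges meeting at S involve a:
2·Area = [(2·4 − a·(-4)) + (a·6 − (-3)·4)] + 15
       = 10·a + 35 = 85
⇒ a = 5.

5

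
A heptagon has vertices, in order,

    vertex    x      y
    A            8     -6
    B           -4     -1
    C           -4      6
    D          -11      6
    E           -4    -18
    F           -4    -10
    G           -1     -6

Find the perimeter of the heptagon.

|AB| = √((-12)² + (5)²) = √169 = 13
|BC| = √((0)² + (7)²) = √49 = 7
|CD| = √((-7)² + (0)²) = √49 = 7
|DE| = √((7)² + (-24)²) = √625 = 25
|EF| = √((0)² + (8)²) = √64 = 8
|FG| = √((3)² + (4)²) = √25 = 5
|GA| = √((9)² + (0)²) = √81 = 9
Perimeter = 13 + 7 + 7 + 25 + 8 + 5 + 9 = 74.

74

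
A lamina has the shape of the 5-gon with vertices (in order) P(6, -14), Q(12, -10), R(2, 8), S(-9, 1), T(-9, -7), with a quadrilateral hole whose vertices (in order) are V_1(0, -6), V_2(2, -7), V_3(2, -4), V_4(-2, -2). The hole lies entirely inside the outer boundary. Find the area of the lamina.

260

Outer boundary:
P→Q: (6)(-10) − (12)(-14) = 108
Q→R: (12)(8) − (2)(-10) = 116
R→S: (2)(1) − (-9)(8) = 74
S→T: (-9)(-7) − (-9)(1) = 72
T→P: (-9)(-14) − (6)(-7) = 168
Σ = 538
Area = |Σ|/2 = 269.
Hole:
Apply the shoelace formula: 2A = Σ (x_i·y_{i+1} − x_{i+1}·y_i), indices taken mod 4.
V_1→V_2: (0)(-7) − (2)(-6) = 12
V_2→V_3: (2)(-4) − (2)(-7) = 6
V_3→V_4: (2)(-2) − (-2)(-4) = -12
V_4→V_1: (-2)(-6) − (0)(-2) = 12
Σ = 18
Area = |Σ|/2 = 9.
Net area = 269 − 9 = 260.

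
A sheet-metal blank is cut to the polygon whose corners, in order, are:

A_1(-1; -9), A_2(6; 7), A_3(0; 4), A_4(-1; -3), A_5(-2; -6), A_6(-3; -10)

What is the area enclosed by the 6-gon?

Σ = (47) + (24) + (4) + (0) + (2) + (17) = 94
Area = |Σ|/2 = 47.

47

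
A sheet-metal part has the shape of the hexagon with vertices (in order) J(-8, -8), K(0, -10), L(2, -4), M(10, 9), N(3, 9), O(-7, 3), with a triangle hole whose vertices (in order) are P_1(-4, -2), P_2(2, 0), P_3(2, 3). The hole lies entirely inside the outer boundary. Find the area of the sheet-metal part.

177.5

Outer boundary:
Apply Gauss's area formula: 2A = Σ (x_i·y_{i+1} − x_{i+1}·y_i), indices taken mod 6.
Cross-terms: 80, 20, 58, 63, 72, 80  ⇒  Σ = 373
Area = |Σ|/2 = 186.5.
Hole:
Apply the surveyor's formula: 2A = Σ (x_i·y_{i+1} − x_{i+1}·y_i), indices taken mod 3.
Σ = (4) + (6) + (8) = 18
Area = |Σ|/2 = 9.
Net area = 186.5 − 9 = 177.5.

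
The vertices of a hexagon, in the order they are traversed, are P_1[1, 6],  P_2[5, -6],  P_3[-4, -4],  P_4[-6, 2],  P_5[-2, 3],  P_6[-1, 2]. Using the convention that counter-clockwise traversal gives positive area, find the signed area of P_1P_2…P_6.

Apply Gauss's area formula: 2A = Σ (x_i·y_{i+1} − x_{i+1}·y_i), indices taken mod 6.
P_1→P_2: (1)(-6) − (5)(6) = -36
P_2→P_3: (5)(-4) − (-4)(-6) = -44
P_3→P_4: (-4)(2) − (-6)(-4) = -32
P_4→P_5: (-6)(3) − (-2)(2) = -14
P_5→P_6: (-2)(2) − (-1)(3) = -1
P_6→P_1: (-1)(6) − (1)(2) = -8
Σ = -135
Signed area = Σ/2 = -67.5 (negative ⇒ clockwise traversal).

-67.5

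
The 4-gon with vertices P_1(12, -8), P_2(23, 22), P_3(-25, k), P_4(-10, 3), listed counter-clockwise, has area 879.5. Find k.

The doubled signed area Σ (x_i y_{i+1} − x_{i+1} y_i) is linear in k.
With k=0 it equals 967; the coefficient of k is 33 (from the two edges through P_3).
So 33·k + 967 = 2·879.5 = 1759 ⇒ k = 24.

24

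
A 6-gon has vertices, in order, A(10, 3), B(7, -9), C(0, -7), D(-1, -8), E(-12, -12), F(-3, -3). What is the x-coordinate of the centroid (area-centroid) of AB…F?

Apply the shoelace (surveyor's) formula. First the cross-terms c_i = x_i·y_{i+1} − x_{i+1}·y_i:
  -111, -49, -7, -84, 0, 21  ⇒  2A = -230, A = -115.
Then Σ (x_i + x_{i+1})·c_i = -984, so x̄ = -984 / (6·(-115)) = 164/115.

164/115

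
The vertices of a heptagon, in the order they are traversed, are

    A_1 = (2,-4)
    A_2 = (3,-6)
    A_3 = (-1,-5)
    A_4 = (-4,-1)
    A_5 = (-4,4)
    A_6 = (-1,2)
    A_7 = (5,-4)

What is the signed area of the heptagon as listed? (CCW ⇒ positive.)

Apply the shoelace (surveyor's) formula: 2A = Σ (x_i·y_{i+1} − x_{i+1}·y_i), indices taken mod 7.
Cross-terms: 0, -21, -19, -20, -4, -6, -12  ⇒  Σ = -82
Signed area = Σ/2 = -41 (negative ⇒ clockwise traversal).

-41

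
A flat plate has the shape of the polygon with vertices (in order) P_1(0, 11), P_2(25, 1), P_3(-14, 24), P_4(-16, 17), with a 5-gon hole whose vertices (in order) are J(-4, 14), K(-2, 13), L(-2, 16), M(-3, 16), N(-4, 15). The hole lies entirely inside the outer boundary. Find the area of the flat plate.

150

Outer boundary:
Apply Gauss's area formula: 2A = Σ (x_i·y_{i+1} − x_{i+1}·y_i), indices taken mod 4.
P_1→P_2: (0)(1) − (25)(11) = -275
P_2→P_3: (25)(24) − (-14)(1) = 614
P_3→P_4: (-14)(17) − (-16)(24) = 146
P_4→P_1: (-16)(11) − (0)(17) = -176
Σ = 309
Area = |Σ|/2 = 154.5.
Hole:
J→K: (-4)(13) − (-2)(14) = -24
K→L: (-2)(16) − (-2)(13) = -6
L→M: (-2)(16) − (-3)(16) = 16
M→N: (-3)(15) − (-4)(16) = 19
N→J: (-4)(14) − (-4)(15) = 4
Σ = 9
Area = |Σ|/2 = 4.5.
Net area = 154.5 − 4.5 = 150.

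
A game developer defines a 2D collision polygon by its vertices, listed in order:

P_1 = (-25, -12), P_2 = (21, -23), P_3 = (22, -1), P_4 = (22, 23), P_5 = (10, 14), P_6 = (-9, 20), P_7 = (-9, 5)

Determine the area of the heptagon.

1306

Apply the surveyor's formula: 2A = Σ (x_i·y_{i+1} − x_{i+1}·y_i), indices taken mod 7.
Σ = (827) + (485) + (528) + (78) + (326) + (135) + (233) = 2612
Area = |Σ|/2 = 1306.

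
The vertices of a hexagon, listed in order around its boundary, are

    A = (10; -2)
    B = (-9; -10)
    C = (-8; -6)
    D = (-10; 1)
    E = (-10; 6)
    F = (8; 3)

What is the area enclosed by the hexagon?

193

Σ = (-118) + (-26) + (-68) + (-50) + (-78) + (-46) = -386
Area = |Σ|/2 = 193.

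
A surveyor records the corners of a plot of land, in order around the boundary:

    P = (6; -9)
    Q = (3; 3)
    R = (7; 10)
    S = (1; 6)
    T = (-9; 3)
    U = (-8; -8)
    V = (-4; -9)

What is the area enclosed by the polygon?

184.5

Apply the surveyor's formula: 2A = Σ (x_i·y_{i+1} − x_{i+1}·y_i), indices taken mod 7.
Cross-terms: 45, 9, 32, 57, 96, 40, 90  ⇒  Σ = 369
Area = |Σ|/2 = 184.5.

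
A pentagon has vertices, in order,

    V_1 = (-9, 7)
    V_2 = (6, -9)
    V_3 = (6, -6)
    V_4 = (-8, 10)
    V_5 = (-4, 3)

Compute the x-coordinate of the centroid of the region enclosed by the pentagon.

-26/63

Apply the shoelace (surveyor's) formula. First the cross-terms c_i = x_i·y_{i+1} − x_{i+1}·y_i:
  39, 18, 12, 16, -1  ⇒  2A = 84, A = 42.
Then Σ (x_i + x_{i+1})·c_i = -104, so x̄ = -104 / (6·42) = -26/63.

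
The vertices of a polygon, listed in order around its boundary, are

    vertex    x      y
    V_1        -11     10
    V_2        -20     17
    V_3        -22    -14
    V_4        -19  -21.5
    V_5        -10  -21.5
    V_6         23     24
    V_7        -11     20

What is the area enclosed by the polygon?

1078

Apply Gauss's area formula: 2A = Σ (x_i·y_{i+1} − x_{i+1}·y_i), indices taken mod 7.
Cross-terms: 13, 654, 207, 193.5, 254.5, 724, 110  ⇒  Σ = 2156
Area = |Σ|/2 = 1078.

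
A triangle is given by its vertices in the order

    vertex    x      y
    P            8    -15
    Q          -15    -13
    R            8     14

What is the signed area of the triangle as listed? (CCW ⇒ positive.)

-333.5

Apply the surveyor's formula: 2A = Σ (x_i·y_{i+1} − x_{i+1}·y_i), indices taken mod 3.
Σ = (-329) + (-106) + (-232) = -667
Signed area = Σ/2 = -333.5 (negative ⇒ clockwise traversal).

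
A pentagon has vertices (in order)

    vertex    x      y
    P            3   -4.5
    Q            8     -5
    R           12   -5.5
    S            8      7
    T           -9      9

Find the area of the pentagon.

Σ = (21) + (16) + (128) + (135) + (13.5) = 313.5
Area = |Σ|/2 = 156.75.

156.75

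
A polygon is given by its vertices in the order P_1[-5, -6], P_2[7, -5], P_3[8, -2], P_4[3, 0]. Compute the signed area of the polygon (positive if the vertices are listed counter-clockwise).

40.5

Apply the surveyor's formula: 2A = Σ (x_i·y_{i+1} − x_{i+1}·y_i), indices taken mod 4.
Σ = (67) + (26) + (6) + (-18) = 81
Signed area = Σ/2 = 40.5 (positive ⇒ counter-clockwise traversal).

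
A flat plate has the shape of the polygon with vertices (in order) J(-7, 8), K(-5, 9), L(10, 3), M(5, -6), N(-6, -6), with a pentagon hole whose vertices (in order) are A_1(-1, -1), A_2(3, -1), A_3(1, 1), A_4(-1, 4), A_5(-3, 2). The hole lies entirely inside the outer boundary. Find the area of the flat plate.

165.5

Outer boundary:
Apply the surveyor's formula: 2A = Σ (x_i·y_{i+1} − x_{i+1}·y_i), indices taken mod 5.
Σ = (-23) + (-105) + (-75) + (-66) + (-90) = -359
Area = |Σ|/2 = 179.5.
Hole:
Apply the surveyor's formula: 2A = Σ (x_i·y_{i+1} − x_{i+1}·y_i), indices taken mod 5.
Cross-terms: 4, 4, 5, 10, 5  ⇒  Σ = 28
Area = |Σ|/2 = 14.
Net area = 179.5 − 14 = 165.5.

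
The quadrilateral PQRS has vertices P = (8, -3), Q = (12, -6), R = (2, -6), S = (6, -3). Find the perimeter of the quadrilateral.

|PQ| = √((4)² + (-3)²) = √25 = 5
|QR| = √((-10)² + (0)²) = √100 = 10
|RS| = √((4)² + (3)²) = √25 = 5
|SP| = √((2)² + (0)²) = √4 = 2
Perimeter = 5 + 10 + 5 + 2 = 22.

22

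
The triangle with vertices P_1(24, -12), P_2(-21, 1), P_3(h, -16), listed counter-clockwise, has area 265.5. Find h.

-3

The doubled signed area Σ (x_i y_{i+1} − x_{i+1} y_i) is linear in h.
With h=0 it equals 492; the coefficient of h is -13 (from the two edges through P_3).
So -13·h + 492 = 2·265.5 = 531 ⇒ h = -3.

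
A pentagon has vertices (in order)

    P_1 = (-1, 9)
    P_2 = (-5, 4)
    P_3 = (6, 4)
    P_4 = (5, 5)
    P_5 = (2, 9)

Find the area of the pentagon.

Apply Gauss's area formula: 2A = Σ (x_i·y_{i+1} − x_{i+1}·y_i), indices taken mod 5.
Σ = (41) + (-44) + (10) + (35) + (27) = 69
Area = |Σ|/2 = 34.5.

34.5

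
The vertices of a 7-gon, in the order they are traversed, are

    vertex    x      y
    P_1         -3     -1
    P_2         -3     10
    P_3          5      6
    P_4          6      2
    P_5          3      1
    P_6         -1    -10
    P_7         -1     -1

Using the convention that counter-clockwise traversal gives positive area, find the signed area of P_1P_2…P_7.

Apply the surveyor's formula: 2A = Σ (x_i·y_{i+1} − x_{i+1}·y_i), indices taken mod 7.
Σ = (-33) + (-68) + (-26) + (0) + (-29) + (-9) + (-2) = -167
Signed area = Σ/2 = -83.5 (negative ⇒ clockwise traversal).

-83.5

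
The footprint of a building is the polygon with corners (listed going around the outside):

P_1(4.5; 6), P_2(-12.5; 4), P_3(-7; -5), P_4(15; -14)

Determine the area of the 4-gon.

254.75

Apply the surveyor's formula: 2A = Σ (x_i·y_{i+1} − x_{i+1}·y_i), indices taken mod 4.
Σ = (93) + (90.5) + (173) + (153) = 509.5
Area = |Σ|/2 = 254.75.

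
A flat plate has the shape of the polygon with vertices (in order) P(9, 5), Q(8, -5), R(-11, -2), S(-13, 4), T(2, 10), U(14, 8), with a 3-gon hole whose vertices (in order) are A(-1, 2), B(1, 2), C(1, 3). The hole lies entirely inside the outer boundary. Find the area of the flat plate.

Outer boundary:
Apply the shoelace (surveyor's) formula: 2A = Σ (x_i·y_{i+1} − x_{i+1}·y_i), indices taken mod 6.
Σ = (-85) + (-71) + (-70) + (-138) + (-124) + (-2) = -490
Area = |Σ|/2 = 245.
Hole:
Apply the shoelace formula: 2A = Σ (x_i·y_{i+1} − x_{i+1}·y_i), indices taken mod 3.
Σ = (-4) + (1) + (5) = 2
Area = |Σ|/2 = 1.
Net area = 245 − 1 = 244.

244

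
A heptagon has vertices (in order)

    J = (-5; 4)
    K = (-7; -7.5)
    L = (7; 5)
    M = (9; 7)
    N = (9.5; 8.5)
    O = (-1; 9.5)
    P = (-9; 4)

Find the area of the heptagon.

130.625

Apply Gauss's area formula: 2A = Σ (x_i·y_{i+1} − x_{i+1}·y_i), indices taken mod 7.
J→K: (-5)(-7.5) − (-7)(4) = 65.5
K→L: (-7)(5) − (7)(-7.5) = 17.5
L→M: (7)(7) − (9)(5) = 4
M→N: (9)(8.5) − (9.5)(7) = 10
N→O: (9.5)(9.5) − (-1)(8.5) = 98.75
O→P: (-1)(4) − (-9)(9.5) = 81.5
P→J: (-9)(4) − (-5)(4) = -16
Σ = 261.25
Area = |Σ|/2 = 130.625.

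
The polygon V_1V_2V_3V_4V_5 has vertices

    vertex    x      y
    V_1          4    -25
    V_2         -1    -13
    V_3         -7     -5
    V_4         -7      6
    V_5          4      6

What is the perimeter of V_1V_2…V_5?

76

|V_1V_2| = √((-5)² + (12)²) = √169 = 13
|V_2V_3| = √((-6)² + (8)²) = √100 = 10
|V_3V_4| = √((0)² + (11)²) = √121 = 11
|V_4V_5| = √((11)² + (0)²) = √121 = 11
|V_5V_1| = √((0)² + (-31)²) = √961 = 31
Perimeter = 13 + 10 + 11 + 11 + 31 = 76.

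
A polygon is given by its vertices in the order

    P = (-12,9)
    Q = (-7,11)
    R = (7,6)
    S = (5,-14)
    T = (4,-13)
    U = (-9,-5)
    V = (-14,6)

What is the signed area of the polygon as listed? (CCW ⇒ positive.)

-320

Apply Gauss's area formula: 2A = Σ (x_i·y_{i+1} − x_{i+1}·y_i), indices taken mod 7.
P→Q: (-12)(11) − (-7)(9) = -69
Q→R: (-7)(6) − (7)(11) = -119
R→S: (7)(-14) − (5)(6) = -128
S→T: (5)(-13) − (4)(-14) = -9
T→U: (4)(-5) − (-9)(-13) = -137
U→V: (-9)(6) − (-14)(-5) = -124
V→P: (-14)(9) − (-12)(6) = -54
Σ = -640
Signed area = Σ/2 = -320 (negative ⇒ clockwise traversal).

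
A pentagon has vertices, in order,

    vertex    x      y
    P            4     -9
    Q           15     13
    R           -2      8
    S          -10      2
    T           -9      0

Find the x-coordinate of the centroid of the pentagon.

316/127

Apply Gauss's area formula. First the cross-terms c_i = x_i·y_{i+1} − x_{i+1}·y_i:
  187, 146, 76, 18, 81  ⇒  2A = 508, A = 254.
Then Σ (x_i + x_{i+1})·c_i = 3792, so x̄ = 3792 / (6·254) = 316/127.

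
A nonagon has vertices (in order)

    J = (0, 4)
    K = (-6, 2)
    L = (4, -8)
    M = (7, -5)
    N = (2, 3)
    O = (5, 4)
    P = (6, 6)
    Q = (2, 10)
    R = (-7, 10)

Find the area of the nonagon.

Apply the surveyor's formula: 2A = Σ (x_i·y_{i+1} − x_{i+1}·y_i), indices taken mod 9.
Σ = (24) + (40) + (36) + (31) + (-7) + (6) + (48) + (90) + (-28) = 240
Area = |Σ|/2 = 120.

120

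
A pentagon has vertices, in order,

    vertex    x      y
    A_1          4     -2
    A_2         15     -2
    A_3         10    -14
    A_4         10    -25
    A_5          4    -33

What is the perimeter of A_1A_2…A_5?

76

|A_1A_2| = √((11)² + (0)²) = √121 = 11
|A_2A_3| = √((-5)² + (-12)²) = √169 = 13
|A_3A_4| = √((0)² + (-11)²) = √121 = 11
|A_4A_5| = √((-6)² + (-8)²) = √100 = 10
|A_5A_1| = √((0)² + (31)²) = √961 = 31
Perimeter = 11 + 13 + 11 + 10 + 31 = 76.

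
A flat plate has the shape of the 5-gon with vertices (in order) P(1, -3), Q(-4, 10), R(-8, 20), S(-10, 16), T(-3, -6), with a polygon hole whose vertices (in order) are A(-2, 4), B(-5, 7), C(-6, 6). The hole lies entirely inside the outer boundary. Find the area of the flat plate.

93.5

Outer boundary:
Σ = (-2) + (0) + (72) + (108) + (15) = 193
Area = |Σ|/2 = 96.5.
Hole:
Apply the shoelace (surveyor's) formula: 2A = Σ (x_i·y_{i+1} − x_{i+1}·y_i), indices taken mod 3.
Σ = (6) + (12) + (-12) = 6
Area = |Σ|/2 = 3.
Net area = 96.5 − 3 = 93.5.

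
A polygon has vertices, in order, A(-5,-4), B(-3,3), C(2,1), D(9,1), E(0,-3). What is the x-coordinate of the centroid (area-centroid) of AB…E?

4/51

Apply the surveyor's formula. First the cross-terms c_i = x_i·y_{i+1} − x_{i+1}·y_i:
  -27, -9, -7, -27, -15  ⇒  2A = -85, A = -42.5.
Then Σ (x_i + x_{i+1})·c_i = -20, so x̄ = -20 / (6·(-42.5)) = 4/51.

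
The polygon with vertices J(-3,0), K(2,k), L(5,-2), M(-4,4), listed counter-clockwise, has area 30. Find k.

-5

Write out the shoelace sum; only the two edges meeting at K involve k:
2·Area = [((-3)·k − 2·0) + (2·(-2) − 5·k)] + 24
       = -8·k + 20 = 60
⇒ k = -5.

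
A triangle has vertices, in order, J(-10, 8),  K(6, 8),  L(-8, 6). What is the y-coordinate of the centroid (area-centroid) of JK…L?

Apply the shoelace formula. First the cross-terms c_i = x_i·y_{i+1} − x_{i+1}·y_i:
  -128, 100, -4  ⇒  2A = -32, A = -16.
Then Σ (y_i + y_{i+1})·c_i = -704, so ȳ = -704 / (6·(-16)) = 22/3.

22/3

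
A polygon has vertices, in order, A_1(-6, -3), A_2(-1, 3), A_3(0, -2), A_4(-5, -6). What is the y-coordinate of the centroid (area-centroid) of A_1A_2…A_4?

Apply the surveyor's formula. First the cross-terms c_i = x_i·y_{i+1} − x_{i+1}·y_i:
  -21, 2, -10, -21  ⇒  2A = -50, A = -25.
Then Σ (y_i + y_{i+1})·c_i = 271, so ȳ = 271 / (6·(-25)) = -271/150.

-271/150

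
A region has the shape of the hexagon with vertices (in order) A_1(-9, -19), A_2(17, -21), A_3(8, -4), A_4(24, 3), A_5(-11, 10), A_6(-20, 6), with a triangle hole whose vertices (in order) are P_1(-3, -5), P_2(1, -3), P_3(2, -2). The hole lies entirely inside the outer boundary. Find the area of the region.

Outer boundary:
Apply the surveyor's formula: 2A = Σ (x_i·y_{i+1} − x_{i+1}·y_i), indices taken mod 6.
Σ = (512) + (100) + (120) + (273) + (134) + (434) = 1573
Area = |Σ|/2 = 786.5.
Hole:
Apply the shoelace (surveyor's) formula: 2A = Σ (x_i·y_{i+1} − x_{i+1}·y_i), indices taken mod 3.
Σ = (14) + (4) + (-16) = 2
Area = |Σ|/2 = 1.
Net area = 786.5 − 1 = 785.5.

785.5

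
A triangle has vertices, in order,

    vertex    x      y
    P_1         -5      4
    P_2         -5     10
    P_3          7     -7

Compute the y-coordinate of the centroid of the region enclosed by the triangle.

7/3

Apply the shoelace (surveyor's) formula. First the cross-terms c_i = x_i·y_{i+1} − x_{i+1}·y_i:
  -30, -35, -7  ⇒  2A = -72, A = -36.
Then Σ (y_i + y_{i+1})·c_i = -504, so ȳ = -504 / (6·(-36)) = 7/3.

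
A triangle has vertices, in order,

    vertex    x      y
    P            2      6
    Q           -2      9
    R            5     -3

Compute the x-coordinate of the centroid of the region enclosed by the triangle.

Apply the shoelace (surveyor's) formula. First the cross-terms c_i = x_i·y_{i+1} − x_{i+1}·y_i:
  30, -39, 36  ⇒  2A = 27, A = 13.5.
Then Σ (x_i + x_{i+1})·c_i = 135, so x̄ = 135 / (6·13.5) = 5/3.

5/3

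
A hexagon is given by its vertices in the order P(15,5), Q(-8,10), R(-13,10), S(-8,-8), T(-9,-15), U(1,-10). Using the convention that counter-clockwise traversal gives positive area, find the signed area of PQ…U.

Apply the surveyor's formula: 2A = Σ (x_i·y_{i+1} − x_{i+1}·y_i), indices taken mod 6.
P→Q: (15)(10) − (-8)(5) = 190
Q→R: (-8)(10) − (-13)(10) = 50
R→S: (-13)(-8) − (-8)(10) = 184
S→T: (-8)(-15) − (-9)(-8) = 48
T→U: (-9)(-10) − (1)(-15) = 105
U→P: (1)(5) − (15)(-10) = 155
Σ = 732
Signed area = Σ/2 = 366 (positive ⇒ counter-clockwise traversal).

366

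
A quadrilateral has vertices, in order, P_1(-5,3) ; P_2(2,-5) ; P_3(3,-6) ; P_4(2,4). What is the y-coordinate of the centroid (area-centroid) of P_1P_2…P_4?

Apply Gauss's area formula. First the cross-terms c_i = x_i·y_{i+1} − x_{i+1}·y_i:
  19, 3, 24, 26  ⇒  2A = 72, A = 36.
Then Σ (y_i + y_{i+1})·c_i = 63, so ȳ = 63 / (6·36) = 7/24.

7/24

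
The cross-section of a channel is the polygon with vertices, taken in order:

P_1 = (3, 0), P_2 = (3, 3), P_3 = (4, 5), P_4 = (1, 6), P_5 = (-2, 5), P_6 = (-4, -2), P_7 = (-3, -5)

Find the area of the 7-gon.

50.5

Apply Gauss's area formula: 2A = Σ (x_i·y_{i+1} − x_{i+1}·y_i), indices taken mod 7.
Cross-terms: 9, 3, 19, 17, 24, 14, 15  ⇒  Σ = 101
Area = |Σ|/2 = 50.5.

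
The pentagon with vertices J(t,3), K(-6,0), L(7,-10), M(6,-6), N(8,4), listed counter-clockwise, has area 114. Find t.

-9

Write out the shoelace sum; only the two edges meeting at J involve t:
2·Area = [(8·3 − t·4) + (t·0 − (-6)·3)] + 150
       = -4·t + 192 = 228
⇒ t = -9.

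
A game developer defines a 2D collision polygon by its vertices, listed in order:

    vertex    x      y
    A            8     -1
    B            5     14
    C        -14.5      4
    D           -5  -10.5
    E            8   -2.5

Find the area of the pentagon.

310.375

Apply the shoelace (surveyor's) formula: 2A = Σ (x_i·y_{i+1} − x_{i+1}·y_i), indices taken mod 5.
A→B: (8)(14) − (5)(-1) = 117
B→C: (5)(4) − (-14.5)(14) = 223
C→D: (-14.5)(-10.5) − (-5)(4) = 172.25
D→E: (-5)(-2.5) − (8)(-10.5) = 96.5
E→A: (8)(-1) − (8)(-2.5) = 12
Σ = 620.75
Area = |Σ|/2 = 310.375.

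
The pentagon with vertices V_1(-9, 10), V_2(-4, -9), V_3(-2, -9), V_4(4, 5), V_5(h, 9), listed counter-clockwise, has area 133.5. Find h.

-3

The doubled signed area Σ (x_i y_{i+1} − x_{i+1} y_i) is linear in h.
With h=0 it equals 282; the coefficient of h is 5 (from the two edges through V_5).
So 5·h + 282 = 2·133.5 = 267 ⇒ h = -3.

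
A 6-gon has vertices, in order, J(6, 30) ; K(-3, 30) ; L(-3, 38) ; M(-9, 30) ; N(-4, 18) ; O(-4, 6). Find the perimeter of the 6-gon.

78

|JK| = √((-9)² + (0)²) = √81 = 9
|KL| = √((0)² + (8)²) = √64 = 8
|LM| = √((-6)² + (-8)²) = √100 = 10
|MN| = √((5)² + (-12)²) = √169 = 13
|NO| = √((0)² + (-12)²) = √144 = 12
|OJ| = √((10)² + (24)²) = √676 = 26
Perimeter = 9 + 8 + 10 + 13 + 12 + 26 = 78.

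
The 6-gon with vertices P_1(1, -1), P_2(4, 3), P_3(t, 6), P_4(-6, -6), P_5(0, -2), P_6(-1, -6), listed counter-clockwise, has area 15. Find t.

6

The doubled signed area Σ (x_i y_{i+1} − x_{i+1} y_i) is linear in t.
With t=0 it equals 84; the coefficient of t is -9 (from the two edges through P_3).
So -9·t + 84 = 2·15 = 30 ⇒ t = 6.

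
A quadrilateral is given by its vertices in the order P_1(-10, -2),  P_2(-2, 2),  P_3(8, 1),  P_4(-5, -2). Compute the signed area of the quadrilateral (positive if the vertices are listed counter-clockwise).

-31.5

Apply the shoelace formula: 2A = Σ (x_i·y_{i+1} − x_{i+1}·y_i), indices taken mod 4.
Cross-terms: -24, -18, -11, -10  ⇒  Σ = -63
Signed area = Σ/2 = -31.5 (negative ⇒ clockwise traversal).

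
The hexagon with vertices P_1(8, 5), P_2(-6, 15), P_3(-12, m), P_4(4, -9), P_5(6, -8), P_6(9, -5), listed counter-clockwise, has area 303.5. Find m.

The doubled signed area Σ (x_i y_{i+1} − x_{i+1} y_i) is linear in m.
With m=0 it equals 587; the coefficient of m is -10 (from the two edges through P_3).
So -10·m + 587 = 2·303.5 = 607 ⇒ m = -2.

-2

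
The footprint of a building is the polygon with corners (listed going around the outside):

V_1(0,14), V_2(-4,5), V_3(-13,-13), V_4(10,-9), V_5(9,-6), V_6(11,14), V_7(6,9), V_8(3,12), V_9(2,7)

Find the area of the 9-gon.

359

Apply the shoelace (surveyor's) formula: 2A = Σ (x_i·y_{i+1} − x_{i+1}·y_i), indices taken mod 9.
Σ = (56) + (117) + (247) + (21) + (192) + (15) + (45) + (-3) + (28) = 718
Area = |Σ|/2 = 359.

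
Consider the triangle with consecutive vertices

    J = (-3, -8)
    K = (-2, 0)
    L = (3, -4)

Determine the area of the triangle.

Apply the shoelace (surveyor's) formula: 2A = Σ (x_i·y_{i+1} − x_{i+1}·y_i), indices taken mod 3.
Σ = (-16) + (8) + (-36) = -44
Area = |Σ|/2 = 22.

22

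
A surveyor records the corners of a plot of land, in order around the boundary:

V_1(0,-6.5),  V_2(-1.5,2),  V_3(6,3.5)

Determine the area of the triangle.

33

Apply the shoelace (surveyor's) formula: 2A = Σ (x_i·y_{i+1} − x_{i+1}·y_i), indices taken mod 3.
Cross-terms: -9.75, -17.25, -39  ⇒  Σ = -66
Area = |Σ|/2 = 33.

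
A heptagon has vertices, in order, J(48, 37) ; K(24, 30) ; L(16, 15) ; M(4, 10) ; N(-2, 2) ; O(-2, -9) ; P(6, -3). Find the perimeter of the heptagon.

144

|JK| = √((-24)² + (-7)²) = √625 = 25
|KL| = √((-8)² + (-15)²) = √289 = 17
|LM| = √((-12)² + (-5)²) = √169 = 13
|MN| = √((-6)² + (-8)²) = √100 = 10
|NO| = √((0)² + (-11)²) = √121 = 11
|OP| = √((8)² + (6)²) = √100 = 10
|PJ| = √((42)² + (40)²) = √3364 = 58
Perimeter = 25 + 17 + 13 + 10 + 11 + 10 + 58 = 144.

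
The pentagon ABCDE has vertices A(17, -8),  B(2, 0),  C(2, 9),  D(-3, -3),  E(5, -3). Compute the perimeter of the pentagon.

|AB| = √((-15)² + (8)²) = √289 = 17
|BC| = √((0)² + (9)²) = √81 = 9
|CD| = √((-5)² + (-12)²) = √169 = 13
|DE| = √((8)² + (0)²) = √64 = 8
|EA| = √((12)² + (-5)²) = √169 = 13
Perimeter = 17 + 9 + 13 + 8 + 13 = 60.

60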